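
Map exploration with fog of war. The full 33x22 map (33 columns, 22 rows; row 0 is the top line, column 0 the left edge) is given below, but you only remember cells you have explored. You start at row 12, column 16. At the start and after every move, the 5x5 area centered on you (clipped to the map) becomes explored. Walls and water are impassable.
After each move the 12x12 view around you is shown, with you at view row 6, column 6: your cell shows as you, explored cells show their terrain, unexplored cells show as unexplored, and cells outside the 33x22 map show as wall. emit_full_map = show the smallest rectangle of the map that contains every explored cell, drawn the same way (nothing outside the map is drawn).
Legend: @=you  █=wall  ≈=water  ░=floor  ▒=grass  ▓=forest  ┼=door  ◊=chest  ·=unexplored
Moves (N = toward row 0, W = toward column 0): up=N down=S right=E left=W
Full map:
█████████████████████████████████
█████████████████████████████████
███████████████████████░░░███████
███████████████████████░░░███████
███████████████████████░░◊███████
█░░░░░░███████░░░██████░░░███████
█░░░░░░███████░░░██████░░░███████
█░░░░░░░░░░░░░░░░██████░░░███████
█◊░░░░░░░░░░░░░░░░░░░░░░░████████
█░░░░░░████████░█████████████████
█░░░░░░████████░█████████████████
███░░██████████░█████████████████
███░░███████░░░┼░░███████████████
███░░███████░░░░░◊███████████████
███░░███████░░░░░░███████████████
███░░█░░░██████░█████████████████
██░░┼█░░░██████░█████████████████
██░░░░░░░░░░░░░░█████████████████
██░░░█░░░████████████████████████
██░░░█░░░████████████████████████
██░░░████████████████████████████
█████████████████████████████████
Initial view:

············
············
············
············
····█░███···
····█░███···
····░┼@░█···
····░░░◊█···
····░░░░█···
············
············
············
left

············
············
············
············
····██░███··
····██░███··
····░░@░░█··
····░░░░◊█··
····░░░░░█··
············
············
············

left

············
············
············
············
····███░███·
····███░███·
····░░@┼░░█·
····░░░░░◊█·
····░░░░░░█·
············
············
············

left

············
············
············
············
····████░███
····████░███
····█░@░┼░░█
····█░░░░░◊█
····█░░░░░░█
············
············
············

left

············
············
············
············
····█████░██
····█████░██
····██@░░┼░░
····██░░░░░◊
····██░░░░░░
············
············
············

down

············
············
············
····█████░██
····█████░██
····██░░░┼░░
····██@░░░░◊
····██░░░░░░
····█████···
············
············
············

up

············
············
············
············
····█████░██
····█████░██
····██@░░┼░░
····██░░░░░◊
····██░░░░░░
····█████···
············
············

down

············
············
············
····█████░██
····█████░██
····██░░░┼░░
····██@░░░░◊
····██░░░░░░
····█████···
············
············
············

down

············
············
····█████░██
····█████░██
····██░░░┼░░
····██░░░░░◊
····██@░░░░░
····█████···
····█████···
············
············
············

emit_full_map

█████░███
█████░███
██░░░┼░░█
██░░░░░◊█
██@░░░░░█
█████····
█████····

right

············
············
···█████░███
···█████░███
···██░░░┼░░█
···██░░░░░◊█
···██░@░░░░█
···█████░···
···█████░···
············
············
············

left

············
············
····█████░██
····█████░██
····██░░░┼░░
····██░░░░░◊
····██@░░░░░
····█████░··
····█████░··
············
············
············

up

············
············
············
····█████░██
····█████░██
····██░░░┼░░
····██@░░░░◊
····██░░░░░░
····█████░··
····█████░··
············
············

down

············
············
····█████░██
····█████░██
····██░░░┼░░
····██░░░░░◊
····██@░░░░░
····█████░··
····█████░··
············
············
············

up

············
············
············
····█████░██
····█████░██
····██░░░┼░░
····██@░░░░◊
····██░░░░░░
····█████░··
····█████░··
············
············


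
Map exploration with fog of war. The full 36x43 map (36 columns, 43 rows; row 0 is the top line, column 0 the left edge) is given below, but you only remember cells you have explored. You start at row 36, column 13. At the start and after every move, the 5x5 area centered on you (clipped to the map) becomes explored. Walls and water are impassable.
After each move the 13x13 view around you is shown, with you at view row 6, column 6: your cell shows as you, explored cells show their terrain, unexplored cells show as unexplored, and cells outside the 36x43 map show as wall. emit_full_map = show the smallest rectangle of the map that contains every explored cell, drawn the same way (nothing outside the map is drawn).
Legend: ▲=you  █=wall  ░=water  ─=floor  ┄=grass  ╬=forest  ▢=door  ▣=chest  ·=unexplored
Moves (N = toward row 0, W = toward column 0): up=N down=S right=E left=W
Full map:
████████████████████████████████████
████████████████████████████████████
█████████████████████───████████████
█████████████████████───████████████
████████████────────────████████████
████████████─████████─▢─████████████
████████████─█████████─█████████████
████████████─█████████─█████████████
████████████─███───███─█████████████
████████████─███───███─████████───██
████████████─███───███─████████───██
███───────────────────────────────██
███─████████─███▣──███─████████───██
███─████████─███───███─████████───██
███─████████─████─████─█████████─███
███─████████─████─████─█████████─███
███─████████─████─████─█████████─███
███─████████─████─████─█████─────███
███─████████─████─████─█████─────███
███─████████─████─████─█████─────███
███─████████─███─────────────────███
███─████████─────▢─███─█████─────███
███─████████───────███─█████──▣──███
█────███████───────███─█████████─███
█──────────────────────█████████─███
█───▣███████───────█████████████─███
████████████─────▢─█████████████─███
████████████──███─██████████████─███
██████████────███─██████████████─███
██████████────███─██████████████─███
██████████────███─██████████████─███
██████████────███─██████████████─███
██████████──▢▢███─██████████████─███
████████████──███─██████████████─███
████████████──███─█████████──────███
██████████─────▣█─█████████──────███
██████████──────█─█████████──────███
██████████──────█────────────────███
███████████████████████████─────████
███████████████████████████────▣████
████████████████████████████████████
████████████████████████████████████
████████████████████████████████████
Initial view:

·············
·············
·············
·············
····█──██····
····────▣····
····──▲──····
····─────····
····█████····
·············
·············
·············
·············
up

·············
·············
·············
·············
····█──██····
····█──██····
····──▲─▣····
····─────····
····─────····
····█████····
·············
·············
·············

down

·············
·············
·············
····█──██····
····█──██····
····────▣····
····──▲──····
····─────····
····█████····
·············
·············
·············
·············

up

·············
·············
·············
·············
····█──██····
····█──██····
····──▲─▣····
····─────····
····─────····
····█████····
·············
·············
·············

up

·············
·············
·············
·············
····─▢▢██····
····█──██····
····█─▲██····
····────▣····
····─────····
····─────····
····█████····
·············
·············

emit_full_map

─▢▢██
█──██
█─▲██
────▣
─────
─────
█████

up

·············
·············
·············
·············
····───██····
····─▢▢██····
····█─▲██····
····█──██····
····────▣····
····─────····
····─────····
····█████····
·············

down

·············
·············
·············
····───██····
····─▢▢██····
····█──██····
····█─▲██····
····────▣····
····─────····
····─────····
····█████····
·············
·············

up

·············
·············
·············
·············
····───██····
····─▢▢██····
····█─▲██····
····█──██····
····────▣····
····─────····
····─────····
····█████····
·············

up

·············
·············
·············
·············
····───██····
····───██····
····─▢▲██····
····█──██····
····█──██····
····────▣····
····─────····
····─────····
····█████····

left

·············
·············
·············
·············
····────██···
····────██···
····──▲▢██···
····██──██···
····██──██···
·····────▣···
·····─────···
·····─────···
·····█████···

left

·············
·············
·············
·············
····█────██··
····█────██··
····█─▲▢▢██··
····███──██··
····███──██··
······────▣··
······─────··
······─────··
······█████··

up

·············
·············
·············
·············
····█────····
····█────██··
····█─▲──██··
····█──▢▢██··
····███──██··
····███──██··
······────▣··
······─────··
······─────··

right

·············
·············
·············
·············
···█────█····
···█────██···
···█──▲─██···
···█──▢▢██···
···███──██···
···███──██···
·····────▣···
·····─────···
·····─────···

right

·············
·············
·············
·············
··█────██····
··█────██····
··█───▲██····
··█──▢▢██····
··███──██····
··███──██····
····────▣····
····─────····
····─────····

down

·············
·············
·············
··█────██····
··█────██····
··█────██····
··█──▢▲██····
··███──██····
··███──██····
····────▣····
····─────····
····─────····
····█████····

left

·············
·············
·············
···█────██···
···█────██···
···█────██···
···█──▲▢██···
···███──██···
···███──██···
·····────▣···
·····─────···
·····─────···
·····█████···

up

·············
·············
·············
·············
···█────██···
···█────██···
···█──▲─██···
···█──▢▢██···
···███──██···
···███──██···
·····────▣···
·····─────···
·····─────···

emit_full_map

█────██
█────██
█──▲─██
█──▢▢██
███──██
███──██
··────▣
··─────
··─────
··█████

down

·············
·············
·············
···█────██···
···█────██···
···█────██···
···█──▲▢██···
···███──██···
···███──██···
·····────▣···
·····─────···
·····─────···
·····█████···

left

·············
·············
·············
····█────██··
····█────██··
····█────██··
····█─▲▢▢██··
····███──██··
····███──██··
······────▣··
······─────··
······─────··
······█████··

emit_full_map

█────██
█────██
█────██
█─▲▢▢██
███──██
███──██
··────▣
··─────
··─────
··█████


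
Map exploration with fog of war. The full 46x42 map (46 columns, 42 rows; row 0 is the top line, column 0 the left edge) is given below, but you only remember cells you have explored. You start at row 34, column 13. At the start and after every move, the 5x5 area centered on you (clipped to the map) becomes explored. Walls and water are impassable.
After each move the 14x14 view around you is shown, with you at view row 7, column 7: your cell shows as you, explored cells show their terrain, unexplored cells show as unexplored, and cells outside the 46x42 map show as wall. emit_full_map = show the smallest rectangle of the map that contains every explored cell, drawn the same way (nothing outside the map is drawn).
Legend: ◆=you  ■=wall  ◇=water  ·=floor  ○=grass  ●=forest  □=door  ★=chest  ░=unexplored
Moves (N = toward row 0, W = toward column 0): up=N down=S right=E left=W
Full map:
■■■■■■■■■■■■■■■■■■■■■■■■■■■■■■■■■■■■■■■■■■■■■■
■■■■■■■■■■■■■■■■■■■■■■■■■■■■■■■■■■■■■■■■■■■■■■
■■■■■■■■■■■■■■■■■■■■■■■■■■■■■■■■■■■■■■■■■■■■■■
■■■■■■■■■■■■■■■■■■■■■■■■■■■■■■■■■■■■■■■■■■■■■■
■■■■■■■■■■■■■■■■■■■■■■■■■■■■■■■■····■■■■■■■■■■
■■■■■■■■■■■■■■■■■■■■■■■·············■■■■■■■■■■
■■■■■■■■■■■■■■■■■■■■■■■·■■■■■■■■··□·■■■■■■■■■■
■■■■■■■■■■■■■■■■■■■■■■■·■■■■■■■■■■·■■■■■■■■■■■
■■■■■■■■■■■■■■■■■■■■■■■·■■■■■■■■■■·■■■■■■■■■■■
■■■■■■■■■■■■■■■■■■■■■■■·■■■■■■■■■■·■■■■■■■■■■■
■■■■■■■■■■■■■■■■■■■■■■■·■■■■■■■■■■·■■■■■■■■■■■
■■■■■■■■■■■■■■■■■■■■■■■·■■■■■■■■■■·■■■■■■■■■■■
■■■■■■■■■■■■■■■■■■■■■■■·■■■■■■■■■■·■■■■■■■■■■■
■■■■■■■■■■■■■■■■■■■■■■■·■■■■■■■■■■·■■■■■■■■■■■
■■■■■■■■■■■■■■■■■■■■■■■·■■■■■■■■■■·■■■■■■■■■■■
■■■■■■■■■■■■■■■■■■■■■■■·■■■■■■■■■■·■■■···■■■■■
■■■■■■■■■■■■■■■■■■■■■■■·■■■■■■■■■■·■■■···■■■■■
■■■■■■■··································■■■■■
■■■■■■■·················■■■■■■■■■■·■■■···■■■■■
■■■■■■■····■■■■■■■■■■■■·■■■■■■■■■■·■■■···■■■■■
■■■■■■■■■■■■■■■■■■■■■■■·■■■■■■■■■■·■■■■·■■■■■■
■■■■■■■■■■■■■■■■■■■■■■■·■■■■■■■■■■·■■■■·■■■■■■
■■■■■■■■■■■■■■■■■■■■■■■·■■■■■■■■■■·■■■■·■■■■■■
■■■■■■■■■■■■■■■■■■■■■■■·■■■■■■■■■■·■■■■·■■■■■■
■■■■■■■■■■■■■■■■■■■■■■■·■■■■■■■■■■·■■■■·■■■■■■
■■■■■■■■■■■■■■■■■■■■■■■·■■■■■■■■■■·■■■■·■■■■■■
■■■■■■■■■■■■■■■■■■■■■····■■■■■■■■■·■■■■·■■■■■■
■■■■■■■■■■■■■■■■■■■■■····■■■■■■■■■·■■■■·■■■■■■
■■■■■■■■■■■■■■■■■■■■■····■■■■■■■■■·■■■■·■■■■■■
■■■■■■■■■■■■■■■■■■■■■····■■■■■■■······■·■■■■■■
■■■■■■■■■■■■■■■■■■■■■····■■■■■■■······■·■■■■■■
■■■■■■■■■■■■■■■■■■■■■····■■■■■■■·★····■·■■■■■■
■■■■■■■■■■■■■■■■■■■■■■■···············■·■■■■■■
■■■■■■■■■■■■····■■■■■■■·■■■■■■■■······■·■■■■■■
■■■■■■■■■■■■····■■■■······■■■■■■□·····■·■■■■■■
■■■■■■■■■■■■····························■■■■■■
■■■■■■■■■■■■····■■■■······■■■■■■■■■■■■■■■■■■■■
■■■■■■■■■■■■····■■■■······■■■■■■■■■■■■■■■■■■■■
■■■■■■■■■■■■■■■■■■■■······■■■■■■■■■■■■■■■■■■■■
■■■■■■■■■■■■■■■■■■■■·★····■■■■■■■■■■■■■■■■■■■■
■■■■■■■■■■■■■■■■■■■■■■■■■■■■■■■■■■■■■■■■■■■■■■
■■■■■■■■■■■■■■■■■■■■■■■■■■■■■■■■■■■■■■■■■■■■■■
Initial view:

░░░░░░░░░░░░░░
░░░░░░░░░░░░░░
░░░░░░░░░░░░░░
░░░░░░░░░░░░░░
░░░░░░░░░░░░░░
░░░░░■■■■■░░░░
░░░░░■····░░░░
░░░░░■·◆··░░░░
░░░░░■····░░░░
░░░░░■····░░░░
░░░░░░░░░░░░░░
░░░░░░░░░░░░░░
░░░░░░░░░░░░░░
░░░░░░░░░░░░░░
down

░░░░░░░░░░░░░░
░░░░░░░░░░░░░░
░░░░░░░░░░░░░░
░░░░░░░░░░░░░░
░░░░░■■■■■░░░░
░░░░░■····░░░░
░░░░░■····░░░░
░░░░░■·◆··░░░░
░░░░░■····░░░░
░░░░░■····░░░░
░░░░░░░░░░░░░░
░░░░░░░░░░░░░░
░░░░░░░░░░░░░░
░░░░░░░░░░░░░░

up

░░░░░░░░░░░░░░
░░░░░░░░░░░░░░
░░░░░░░░░░░░░░
░░░░░░░░░░░░░░
░░░░░░░░░░░░░░
░░░░░■■■■■░░░░
░░░░░■····░░░░
░░░░░■·◆··░░░░
░░░░░■····░░░░
░░░░░■····░░░░
░░░░░■····░░░░
░░░░░░░░░░░░░░
░░░░░░░░░░░░░░
░░░░░░░░░░░░░░

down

░░░░░░░░░░░░░░
░░░░░░░░░░░░░░
░░░░░░░░░░░░░░
░░░░░░░░░░░░░░
░░░░░■■■■■░░░░
░░░░░■····░░░░
░░░░░■····░░░░
░░░░░■·◆··░░░░
░░░░░■····░░░░
░░░░░■····░░░░
░░░░░░░░░░░░░░
░░░░░░░░░░░░░░
░░░░░░░░░░░░░░
░░░░░░░░░░░░░░

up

░░░░░░░░░░░░░░
░░░░░░░░░░░░░░
░░░░░░░░░░░░░░
░░░░░░░░░░░░░░
░░░░░░░░░░░░░░
░░░░░■■■■■░░░░
░░░░░■····░░░░
░░░░░■·◆··░░░░
░░░░░■····░░░░
░░░░░■····░░░░
░░░░░■····░░░░
░░░░░░░░░░░░░░
░░░░░░░░░░░░░░
░░░░░░░░░░░░░░

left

░░░░░░░░░░░░░░
░░░░░░░░░░░░░░
░░░░░░░░░░░░░░
░░░░░░░░░░░░░░
░░░░░░░░░░░░░░
░░░░░■■■■■■░░░
░░░░░■■····░░░
░░░░░■■◆···░░░
░░░░░■■····░░░
░░░░░■■····░░░
░░░░░░■····░░░
░░░░░░░░░░░░░░
░░░░░░░░░░░░░░
░░░░░░░░░░░░░░

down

░░░░░░░░░░░░░░
░░░░░░░░░░░░░░
░░░░░░░░░░░░░░
░░░░░░░░░░░░░░
░░░░░■■■■■■░░░
░░░░░■■····░░░
░░░░░■■····░░░
░░░░░■■◆···░░░
░░░░░■■····░░░
░░░░░■■····░░░
░░░░░░░░░░░░░░
░░░░░░░░░░░░░░
░░░░░░░░░░░░░░
░░░░░░░░░░░░░░

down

░░░░░░░░░░░░░░
░░░░░░░░░░░░░░
░░░░░░░░░░░░░░
░░░░░■■■■■■░░░
░░░░░■■····░░░
░░░░░■■····░░░
░░░░░■■····░░░
░░░░░■■◆···░░░
░░░░░■■····░░░
░░░░░■■■■■░░░░
░░░░░░░░░░░░░░
░░░░░░░░░░░░░░
░░░░░░░░░░░░░░
■■■■■■■■■■■■■■

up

░░░░░░░░░░░░░░
░░░░░░░░░░░░░░
░░░░░░░░░░░░░░
░░░░░░░░░░░░░░
░░░░░■■■■■■░░░
░░░░░■■····░░░
░░░░░■■····░░░
░░░░░■■◆···░░░
░░░░░■■····░░░
░░░░░■■····░░░
░░░░░■■■■■░░░░
░░░░░░░░░░░░░░
░░░░░░░░░░░░░░
░░░░░░░░░░░░░░

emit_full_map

■■■■■■
■■····
■■····
■■◆···
■■····
■■····
■■■■■░

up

░░░░░░░░░░░░░░
░░░░░░░░░░░░░░
░░░░░░░░░░░░░░
░░░░░░░░░░░░░░
░░░░░░░░░░░░░░
░░░░░■■■■■■░░░
░░░░░■■····░░░
░░░░░■■◆···░░░
░░░░░■■····░░░
░░░░░■■····░░░
░░░░░■■····░░░
░░░░░■■■■■░░░░
░░░░░░░░░░░░░░
░░░░░░░░░░░░░░

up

░░░░░░░░░░░░░░
░░░░░░░░░░░░░░
░░░░░░░░░░░░░░
░░░░░░░░░░░░░░
░░░░░░░░░░░░░░
░░░░░■■■■■░░░░
░░░░░■■■■■■░░░
░░░░░■■◆···░░░
░░░░░■■····░░░
░░░░░■■····░░░
░░░░░■■····░░░
░░░░░■■····░░░
░░░░░■■■■■░░░░
░░░░░░░░░░░░░░

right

░░░░░░░░░░░░░░
░░░░░░░░░░░░░░
░░░░░░░░░░░░░░
░░░░░░░░░░░░░░
░░░░░░░░░░░░░░
░░░░■■■■■■░░░░
░░░░■■■■■■░░░░
░░░░■■·◆··░░░░
░░░░■■····░░░░
░░░░■■····░░░░
░░░░■■····░░░░
░░░░■■····░░░░
░░░░■■■■■░░░░░
░░░░░░░░░░░░░░

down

░░░░░░░░░░░░░░
░░░░░░░░░░░░░░
░░░░░░░░░░░░░░
░░░░░░░░░░░░░░
░░░░■■■■■■░░░░
░░░░■■■■■■░░░░
░░░░■■····░░░░
░░░░■■·◆··░░░░
░░░░■■····░░░░
░░░░■■····░░░░
░░░░■■····░░░░
░░░░■■■■■░░░░░
░░░░░░░░░░░░░░
░░░░░░░░░░░░░░

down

░░░░░░░░░░░░░░
░░░░░░░░░░░░░░
░░░░░░░░░░░░░░
░░░░■■■■■■░░░░
░░░░■■■■■■░░░░
░░░░■■····░░░░
░░░░■■····░░░░
░░░░■■·◆··░░░░
░░░░■■····░░░░
░░░░■■····░░░░
░░░░■■■■■░░░░░
░░░░░░░░░░░░░░
░░░░░░░░░░░░░░
░░░░░░░░░░░░░░

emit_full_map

■■■■■■
■■■■■■
■■····
■■····
■■·◆··
■■····
■■····
■■■■■░

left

░░░░░░░░░░░░░░
░░░░░░░░░░░░░░
░░░░░░░░░░░░░░
░░░░░■■■■■■░░░
░░░░░■■■■■■░░░
░░░░░■■····░░░
░░░░░■■····░░░
░░░░░■■◆···░░░
░░░░░■■····░░░
░░░░░■■····░░░
░░░░░■■■■■░░░░
░░░░░░░░░░░░░░
░░░░░░░░░░░░░░
░░░░░░░░░░░░░░

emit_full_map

■■■■■■
■■■■■■
■■····
■■····
■■◆···
■■····
■■····
■■■■■░


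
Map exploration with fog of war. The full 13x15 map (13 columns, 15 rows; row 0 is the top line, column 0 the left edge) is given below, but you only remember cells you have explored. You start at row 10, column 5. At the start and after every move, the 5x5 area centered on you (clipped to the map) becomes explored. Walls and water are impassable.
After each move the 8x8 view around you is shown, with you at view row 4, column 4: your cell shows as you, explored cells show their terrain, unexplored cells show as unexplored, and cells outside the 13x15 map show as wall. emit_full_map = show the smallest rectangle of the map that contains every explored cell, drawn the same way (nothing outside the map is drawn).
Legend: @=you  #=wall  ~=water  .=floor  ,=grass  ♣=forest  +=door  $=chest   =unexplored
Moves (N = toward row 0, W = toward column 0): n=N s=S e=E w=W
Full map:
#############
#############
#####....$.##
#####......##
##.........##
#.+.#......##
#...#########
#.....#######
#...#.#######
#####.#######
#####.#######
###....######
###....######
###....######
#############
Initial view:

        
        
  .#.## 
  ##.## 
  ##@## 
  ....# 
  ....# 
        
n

        
        
  ...## 
  .#.## 
  ##@## 
  ##.## 
  ....# 
  ....# 

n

        
        
  .#### 
  ...## 
  .#@## 
  ##.## 
  ##.## 
  ....# 

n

        
        
  .#... 
  .#### 
  ..@## 
  .#.## 
  ##.## 
  ##.## 

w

        
        
  +.#...
  ..####
  ..@.##
  ..#.##
  ###.##
   ##.##

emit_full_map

+.#...
..####
..@.##
..#.##
###.##
 ##.##
 ....#
 ....#

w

#       
#       
# .+.#..
# ...###
# ..@..#
# ...#.#
# ####.#
#   ##.#

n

#       
#       
# #.... 
# .+.#..
# ..@###
# .....#
# ...#.#
# ####.#

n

#       
#       
# ####. 
# #.... 
# .+@#..
# ...###
# .....#
# ...#.#

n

#       
#       
# ####. 
# ####. 
# #.@.. 
# .+.#..
# ...###
# .....#

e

        
        
 ####.. 
 ####.. 
 #..@.. 
 .+.#...
 ...####
 .....##

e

        
        
####... 
####... 
#...@.. 
.+.#... 
...#### 
.....## 

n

########
        
  ##### 
####... 
####@.. 
#...... 
.+.#... 
...#### 

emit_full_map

  #####
####...
####@..
#......
.+.#...
...####
.....##
...#.##
####.##
  ##.##
  ....#
  ....#

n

########
########
  ##### 
  ##### 
####@.. 
####... 
#...... 
.+.#... 

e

########
########
 ###### 
 ###### 
###.@.. 
###.... 
....... 
+.#...  

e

########
########
####### 
####### 
##..@.$ 
##..... 
....... 
.#...   

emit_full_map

  #######
  #######
####..@.$
####.....
#........
.+.#...  
...####  
.....##  
...#.##  
####.##  
  ##.##  
  ....#  
  ....#  


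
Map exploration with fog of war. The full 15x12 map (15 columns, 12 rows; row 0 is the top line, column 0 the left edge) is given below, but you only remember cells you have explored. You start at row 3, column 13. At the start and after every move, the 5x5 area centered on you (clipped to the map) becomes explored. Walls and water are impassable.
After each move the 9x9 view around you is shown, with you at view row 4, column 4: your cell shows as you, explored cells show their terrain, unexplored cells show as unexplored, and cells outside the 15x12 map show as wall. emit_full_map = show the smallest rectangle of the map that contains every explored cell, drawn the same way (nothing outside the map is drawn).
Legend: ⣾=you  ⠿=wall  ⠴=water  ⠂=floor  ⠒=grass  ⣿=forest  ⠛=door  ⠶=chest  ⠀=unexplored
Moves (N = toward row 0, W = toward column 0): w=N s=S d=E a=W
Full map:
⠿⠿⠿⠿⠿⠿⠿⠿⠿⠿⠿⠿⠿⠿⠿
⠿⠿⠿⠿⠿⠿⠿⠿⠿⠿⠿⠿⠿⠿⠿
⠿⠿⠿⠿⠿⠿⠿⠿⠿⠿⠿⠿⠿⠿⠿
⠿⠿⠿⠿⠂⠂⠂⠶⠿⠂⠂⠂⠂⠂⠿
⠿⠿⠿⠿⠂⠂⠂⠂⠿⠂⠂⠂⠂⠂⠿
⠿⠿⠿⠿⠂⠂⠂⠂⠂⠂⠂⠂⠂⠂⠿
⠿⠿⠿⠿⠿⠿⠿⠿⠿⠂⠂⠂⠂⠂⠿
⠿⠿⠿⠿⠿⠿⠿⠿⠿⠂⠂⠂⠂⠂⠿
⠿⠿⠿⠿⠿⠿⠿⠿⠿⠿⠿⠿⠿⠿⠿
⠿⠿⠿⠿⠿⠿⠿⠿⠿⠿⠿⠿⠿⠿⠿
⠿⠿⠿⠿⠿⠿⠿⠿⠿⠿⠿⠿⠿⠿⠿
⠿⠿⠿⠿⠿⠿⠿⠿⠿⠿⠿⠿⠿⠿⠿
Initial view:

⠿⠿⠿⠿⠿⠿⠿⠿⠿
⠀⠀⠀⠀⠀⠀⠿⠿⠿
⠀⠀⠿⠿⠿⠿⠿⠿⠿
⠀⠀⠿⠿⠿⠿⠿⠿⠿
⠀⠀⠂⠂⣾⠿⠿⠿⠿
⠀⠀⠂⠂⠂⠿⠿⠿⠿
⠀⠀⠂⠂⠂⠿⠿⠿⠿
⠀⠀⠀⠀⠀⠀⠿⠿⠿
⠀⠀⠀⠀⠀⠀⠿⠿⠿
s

⠀⠀⠀⠀⠀⠀⠿⠿⠿
⠀⠀⠿⠿⠿⠿⠿⠿⠿
⠀⠀⠿⠿⠿⠿⠿⠿⠿
⠀⠀⠂⠂⠂⠿⠿⠿⠿
⠀⠀⠂⠂⣾⠿⠿⠿⠿
⠀⠀⠂⠂⠂⠿⠿⠿⠿
⠀⠀⠂⠂⠂⠿⠿⠿⠿
⠀⠀⠀⠀⠀⠀⠿⠿⠿
⠀⠀⠀⠀⠀⠀⠿⠿⠿

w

⠿⠿⠿⠿⠿⠿⠿⠿⠿
⠀⠀⠀⠀⠀⠀⠿⠿⠿
⠀⠀⠿⠿⠿⠿⠿⠿⠿
⠀⠀⠿⠿⠿⠿⠿⠿⠿
⠀⠀⠂⠂⣾⠿⠿⠿⠿
⠀⠀⠂⠂⠂⠿⠿⠿⠿
⠀⠀⠂⠂⠂⠿⠿⠿⠿
⠀⠀⠂⠂⠂⠿⠿⠿⠿
⠀⠀⠀⠀⠀⠀⠿⠿⠿

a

⠿⠿⠿⠿⠿⠿⠿⠿⠿
⠀⠀⠀⠀⠀⠀⠀⠿⠿
⠀⠀⠿⠿⠿⠿⠿⠿⠿
⠀⠀⠿⠿⠿⠿⠿⠿⠿
⠀⠀⠂⠂⣾⠂⠿⠿⠿
⠀⠀⠂⠂⠂⠂⠿⠿⠿
⠀⠀⠂⠂⠂⠂⠿⠿⠿
⠀⠀⠀⠂⠂⠂⠿⠿⠿
⠀⠀⠀⠀⠀⠀⠀⠿⠿

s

⠀⠀⠀⠀⠀⠀⠀⠿⠿
⠀⠀⠿⠿⠿⠿⠿⠿⠿
⠀⠀⠿⠿⠿⠿⠿⠿⠿
⠀⠀⠂⠂⠂⠂⠿⠿⠿
⠀⠀⠂⠂⣾⠂⠿⠿⠿
⠀⠀⠂⠂⠂⠂⠿⠿⠿
⠀⠀⠂⠂⠂⠂⠿⠿⠿
⠀⠀⠀⠀⠀⠀⠀⠿⠿
⠀⠀⠀⠀⠀⠀⠀⠿⠿

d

⠀⠀⠀⠀⠀⠀⠿⠿⠿
⠀⠿⠿⠿⠿⠿⠿⠿⠿
⠀⠿⠿⠿⠿⠿⠿⠿⠿
⠀⠂⠂⠂⠂⠿⠿⠿⠿
⠀⠂⠂⠂⣾⠿⠿⠿⠿
⠀⠂⠂⠂⠂⠿⠿⠿⠿
⠀⠂⠂⠂⠂⠿⠿⠿⠿
⠀⠀⠀⠀⠀⠀⠿⠿⠿
⠀⠀⠀⠀⠀⠀⠿⠿⠿

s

⠀⠿⠿⠿⠿⠿⠿⠿⠿
⠀⠿⠿⠿⠿⠿⠿⠿⠿
⠀⠂⠂⠂⠂⠿⠿⠿⠿
⠀⠂⠂⠂⠂⠿⠿⠿⠿
⠀⠂⠂⠂⣾⠿⠿⠿⠿
⠀⠂⠂⠂⠂⠿⠿⠿⠿
⠀⠀⠂⠂⠂⠿⠿⠿⠿
⠀⠀⠀⠀⠀⠀⠿⠿⠿
⠀⠀⠀⠀⠀⠀⠿⠿⠿

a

⠀⠀⠿⠿⠿⠿⠿⠿⠿
⠀⠀⠿⠿⠿⠿⠿⠿⠿
⠀⠀⠂⠂⠂⠂⠿⠿⠿
⠀⠀⠂⠂⠂⠂⠿⠿⠿
⠀⠀⠂⠂⣾⠂⠿⠿⠿
⠀⠀⠂⠂⠂⠂⠿⠿⠿
⠀⠀⠂⠂⠂⠂⠿⠿⠿
⠀⠀⠀⠀⠀⠀⠀⠿⠿
⠀⠀⠀⠀⠀⠀⠀⠿⠿

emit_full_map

⠿⠿⠿⠿⠿
⠿⠿⠿⠿⠿
⠂⠂⠂⠂⠿
⠂⠂⠂⠂⠿
⠂⠂⣾⠂⠿
⠂⠂⠂⠂⠿
⠂⠂⠂⠂⠿

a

⠀⠀⠀⠿⠿⠿⠿⠿⠿
⠀⠀⠀⠿⠿⠿⠿⠿⠿
⠀⠀⠂⠂⠂⠂⠂⠿⠿
⠀⠀⠂⠂⠂⠂⠂⠿⠿
⠀⠀⠂⠂⣾⠂⠂⠿⠿
⠀⠀⠂⠂⠂⠂⠂⠿⠿
⠀⠀⠂⠂⠂⠂⠂⠿⠿
⠀⠀⠀⠀⠀⠀⠀⠀⠿
⠀⠀⠀⠀⠀⠀⠀⠀⠿

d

⠀⠀⠿⠿⠿⠿⠿⠿⠿
⠀⠀⠿⠿⠿⠿⠿⠿⠿
⠀⠂⠂⠂⠂⠂⠿⠿⠿
⠀⠂⠂⠂⠂⠂⠿⠿⠿
⠀⠂⠂⠂⣾⠂⠿⠿⠿
⠀⠂⠂⠂⠂⠂⠿⠿⠿
⠀⠂⠂⠂⠂⠂⠿⠿⠿
⠀⠀⠀⠀⠀⠀⠀⠿⠿
⠀⠀⠀⠀⠀⠀⠀⠿⠿

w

⠀⠀⠀⠀⠀⠀⠀⠿⠿
⠀⠀⠿⠿⠿⠿⠿⠿⠿
⠀⠀⠿⠿⠿⠿⠿⠿⠿
⠀⠂⠂⠂⠂⠂⠿⠿⠿
⠀⠂⠂⠂⣾⠂⠿⠿⠿
⠀⠂⠂⠂⠂⠂⠿⠿⠿
⠀⠂⠂⠂⠂⠂⠿⠿⠿
⠀⠂⠂⠂⠂⠂⠿⠿⠿
⠀⠀⠀⠀⠀⠀⠀⠿⠿

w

⠿⠿⠿⠿⠿⠿⠿⠿⠿
⠀⠀⠀⠀⠀⠀⠀⠿⠿
⠀⠀⠿⠿⠿⠿⠿⠿⠿
⠀⠀⠿⠿⠿⠿⠿⠿⠿
⠀⠂⠂⠂⣾⠂⠿⠿⠿
⠀⠂⠂⠂⠂⠂⠿⠿⠿
⠀⠂⠂⠂⠂⠂⠿⠿⠿
⠀⠂⠂⠂⠂⠂⠿⠿⠿
⠀⠂⠂⠂⠂⠂⠿⠿⠿

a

⠿⠿⠿⠿⠿⠿⠿⠿⠿
⠀⠀⠀⠀⠀⠀⠀⠀⠿
⠀⠀⠿⠿⠿⠿⠿⠿⠿
⠀⠀⠿⠿⠿⠿⠿⠿⠿
⠀⠀⠂⠂⣾⠂⠂⠿⠿
⠀⠀⠂⠂⠂⠂⠂⠿⠿
⠀⠀⠂⠂⠂⠂⠂⠿⠿
⠀⠀⠂⠂⠂⠂⠂⠿⠿
⠀⠀⠂⠂⠂⠂⠂⠿⠿

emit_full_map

⠿⠿⠿⠿⠿⠿
⠿⠿⠿⠿⠿⠿
⠂⠂⣾⠂⠂⠿
⠂⠂⠂⠂⠂⠿
⠂⠂⠂⠂⠂⠿
⠂⠂⠂⠂⠂⠿
⠂⠂⠂⠂⠂⠿

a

⠿⠿⠿⠿⠿⠿⠿⠿⠿
⠀⠀⠀⠀⠀⠀⠀⠀⠀
⠀⠀⠿⠿⠿⠿⠿⠿⠿
⠀⠀⠿⠿⠿⠿⠿⠿⠿
⠀⠀⠿⠂⣾⠂⠂⠂⠿
⠀⠀⠿⠂⠂⠂⠂⠂⠿
⠀⠀⠂⠂⠂⠂⠂⠂⠿
⠀⠀⠀⠂⠂⠂⠂⠂⠿
⠀⠀⠀⠂⠂⠂⠂⠂⠿

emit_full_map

⠿⠿⠿⠿⠿⠿⠿
⠿⠿⠿⠿⠿⠿⠿
⠿⠂⣾⠂⠂⠂⠿
⠿⠂⠂⠂⠂⠂⠿
⠂⠂⠂⠂⠂⠂⠿
⠀⠂⠂⠂⠂⠂⠿
⠀⠂⠂⠂⠂⠂⠿
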